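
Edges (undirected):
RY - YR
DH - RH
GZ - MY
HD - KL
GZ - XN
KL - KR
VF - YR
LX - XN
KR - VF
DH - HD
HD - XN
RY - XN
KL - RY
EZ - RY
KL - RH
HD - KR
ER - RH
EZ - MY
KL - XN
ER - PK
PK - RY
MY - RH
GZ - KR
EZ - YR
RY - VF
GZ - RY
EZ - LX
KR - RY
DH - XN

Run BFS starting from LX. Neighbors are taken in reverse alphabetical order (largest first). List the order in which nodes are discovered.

LX, XN, EZ, RY, KL, HD, GZ, DH, YR, MY, VF, PK, KR, RH, ER

Visit LX; enqueue XN, EZ → queue [XN, EZ]
Visit XN; enqueue RY, KL, HD, GZ, DH → queue [EZ, RY, KL, HD, GZ, DH]
Visit EZ; enqueue YR, MY → queue [RY, KL, HD, GZ, DH, YR, MY]
Visit RY; enqueue VF, PK, KR → queue [KL, HD, GZ, DH, YR, MY, VF, PK, KR]
Visit KL; enqueue RH → queue [HD, GZ, DH, YR, MY, VF, PK, KR, RH]
Visit HD → queue [GZ, DH, YR, MY, VF, PK, KR, RH]
Visit GZ → queue [DH, YR, MY, VF, PK, KR, RH]
Visit DH → queue [YR, MY, VF, PK, KR, RH]
Visit YR → queue [MY, VF, PK, KR, RH]
Visit MY → queue [VF, PK, KR, RH]
Visit VF → queue [PK, KR, RH]
Visit PK; enqueue ER → queue [KR, RH, ER]
Visit KR → queue [RH, ER]
Visit RH → queue [ER]
Visit ER → queue []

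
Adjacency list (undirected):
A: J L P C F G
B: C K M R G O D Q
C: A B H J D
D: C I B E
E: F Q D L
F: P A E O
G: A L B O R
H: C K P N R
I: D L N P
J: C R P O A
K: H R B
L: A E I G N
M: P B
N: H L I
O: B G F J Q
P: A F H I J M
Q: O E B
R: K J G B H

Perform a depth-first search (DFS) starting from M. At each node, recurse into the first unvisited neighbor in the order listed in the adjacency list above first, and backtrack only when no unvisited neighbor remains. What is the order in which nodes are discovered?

M P A J C B K H N L E F O G R Q D I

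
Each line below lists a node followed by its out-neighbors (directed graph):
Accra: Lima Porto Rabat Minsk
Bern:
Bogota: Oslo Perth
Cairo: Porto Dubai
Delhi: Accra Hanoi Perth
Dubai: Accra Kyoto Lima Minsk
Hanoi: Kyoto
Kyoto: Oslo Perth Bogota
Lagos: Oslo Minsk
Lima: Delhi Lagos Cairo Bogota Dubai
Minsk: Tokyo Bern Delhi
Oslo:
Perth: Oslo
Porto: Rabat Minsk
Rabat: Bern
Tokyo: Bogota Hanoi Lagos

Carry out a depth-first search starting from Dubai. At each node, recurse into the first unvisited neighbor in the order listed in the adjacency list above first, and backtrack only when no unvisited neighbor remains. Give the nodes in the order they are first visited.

Dubai, Accra, Lima, Delhi, Hanoi, Kyoto, Oslo, Perth, Bogota, Lagos, Minsk, Tokyo, Bern, Cairo, Porto, Rabat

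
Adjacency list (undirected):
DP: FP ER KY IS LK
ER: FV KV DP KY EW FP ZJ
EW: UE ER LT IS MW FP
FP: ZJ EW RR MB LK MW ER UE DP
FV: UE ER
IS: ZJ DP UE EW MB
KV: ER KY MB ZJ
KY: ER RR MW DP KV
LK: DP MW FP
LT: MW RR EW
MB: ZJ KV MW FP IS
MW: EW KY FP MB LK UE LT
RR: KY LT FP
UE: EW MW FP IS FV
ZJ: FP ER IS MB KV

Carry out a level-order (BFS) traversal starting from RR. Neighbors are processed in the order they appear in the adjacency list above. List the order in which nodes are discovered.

RR, KY, LT, FP, ER, MW, DP, KV, EW, ZJ, MB, LK, UE, FV, IS

Visit RR; enqueue KY, LT, FP → queue [KY, LT, FP]
Visit KY; enqueue ER, MW, DP, KV → queue [LT, FP, ER, MW, DP, KV]
Visit LT; enqueue EW → queue [FP, ER, MW, DP, KV, EW]
Visit FP; enqueue ZJ, MB, LK, UE → queue [ER, MW, DP, KV, EW, ZJ, MB, LK, UE]
Visit ER; enqueue FV → queue [MW, DP, KV, EW, ZJ, MB, LK, UE, FV]
Visit MW → queue [DP, KV, EW, ZJ, MB, LK, UE, FV]
Visit DP; enqueue IS → queue [KV, EW, ZJ, MB, LK, UE, FV, IS]
Visit KV → queue [EW, ZJ, MB, LK, UE, FV, IS]
Visit EW → queue [ZJ, MB, LK, UE, FV, IS]
Visit ZJ → queue [MB, LK, UE, FV, IS]
Visit MB → queue [LK, UE, FV, IS]
Visit LK → queue [UE, FV, IS]
Visit UE → queue [FV, IS]
Visit FV → queue [IS]
Visit IS → queue []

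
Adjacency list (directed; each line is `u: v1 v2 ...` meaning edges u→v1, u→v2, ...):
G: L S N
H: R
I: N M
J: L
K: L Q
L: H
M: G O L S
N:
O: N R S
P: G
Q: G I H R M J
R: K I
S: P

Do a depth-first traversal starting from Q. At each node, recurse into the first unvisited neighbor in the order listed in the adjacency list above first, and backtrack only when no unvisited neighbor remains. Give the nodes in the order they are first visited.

Visit Q
Q → G
G → L
L → H
H → R
R → K
R → I
I → N
I → M
M → O
O → S
S → P
Q → J

Q G L H R K I N M O S P J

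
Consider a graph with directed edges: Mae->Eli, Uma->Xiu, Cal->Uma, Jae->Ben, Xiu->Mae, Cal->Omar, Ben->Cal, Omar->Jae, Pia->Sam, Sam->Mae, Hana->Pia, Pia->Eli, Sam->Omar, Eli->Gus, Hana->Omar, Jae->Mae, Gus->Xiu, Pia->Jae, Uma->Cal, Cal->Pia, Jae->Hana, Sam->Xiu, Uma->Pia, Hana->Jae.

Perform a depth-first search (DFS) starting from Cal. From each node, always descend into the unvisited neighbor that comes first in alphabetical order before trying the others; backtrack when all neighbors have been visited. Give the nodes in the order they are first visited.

Visit Cal
Cal → Omar
Omar → Jae
Jae → Ben
Jae → Hana
Hana → Pia
Pia → Eli
Eli → Gus
Gus → Xiu
Xiu → Mae
Pia → Sam
Cal → Uma

Cal → Omar → Jae → Ben → Hana → Pia → Eli → Gus → Xiu → Mae → Sam → Uma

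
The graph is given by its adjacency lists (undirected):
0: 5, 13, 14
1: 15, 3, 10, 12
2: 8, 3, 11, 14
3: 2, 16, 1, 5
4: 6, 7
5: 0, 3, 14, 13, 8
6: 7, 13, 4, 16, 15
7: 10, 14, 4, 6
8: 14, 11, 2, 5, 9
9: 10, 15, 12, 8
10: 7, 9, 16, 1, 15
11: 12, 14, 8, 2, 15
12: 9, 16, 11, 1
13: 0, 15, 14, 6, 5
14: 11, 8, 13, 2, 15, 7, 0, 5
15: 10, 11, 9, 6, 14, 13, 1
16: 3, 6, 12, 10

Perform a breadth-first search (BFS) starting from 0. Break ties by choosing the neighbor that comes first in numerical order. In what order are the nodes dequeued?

0, 5, 13, 14, 3, 8, 6, 15, 2, 7, 11, 1, 16, 9, 4, 10, 12

Visit 0; enqueue 5, 13, 14 → queue [5, 13, 14]
Visit 5; enqueue 3, 8 → queue [13, 14, 3, 8]
Visit 13; enqueue 6, 15 → queue [14, 3, 8, 6, 15]
Visit 14; enqueue 2, 7, 11 → queue [3, 8, 6, 15, 2, 7, 11]
Visit 3; enqueue 1, 16 → queue [8, 6, 15, 2, 7, 11, 1, 16]
Visit 8; enqueue 9 → queue [6, 15, 2, 7, 11, 1, 16, 9]
Visit 6; enqueue 4 → queue [15, 2, 7, 11, 1, 16, 9, 4]
Visit 15; enqueue 10 → queue [2, 7, 11, 1, 16, 9, 4, 10]
Visit 2 → queue [7, 11, 1, 16, 9, 4, 10]
Visit 7 → queue [11, 1, 16, 9, 4, 10]
Visit 11; enqueue 12 → queue [1, 16, 9, 4, 10, 12]
Visit 1 → queue [16, 9, 4, 10, 12]
Visit 16 → queue [9, 4, 10, 12]
Visit 9 → queue [4, 10, 12]
Visit 4 → queue [10, 12]
Visit 10 → queue [12]
Visit 12 → queue []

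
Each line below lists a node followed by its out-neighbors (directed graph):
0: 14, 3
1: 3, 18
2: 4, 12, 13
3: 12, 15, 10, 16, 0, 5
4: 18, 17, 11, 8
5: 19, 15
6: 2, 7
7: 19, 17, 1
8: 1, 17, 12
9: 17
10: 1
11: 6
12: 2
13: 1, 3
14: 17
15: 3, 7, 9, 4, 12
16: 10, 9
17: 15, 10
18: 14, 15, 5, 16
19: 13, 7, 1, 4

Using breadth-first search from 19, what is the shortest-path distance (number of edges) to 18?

2

Level 0: 19
Level 1: 1, 4, 7, 13
Level 2: 3, 8, 11, 17, 18
Level 3: 0, 5, 6, 10, 12, 14, 15, 16
Level 4: 2, 9
18 first appears at level 2.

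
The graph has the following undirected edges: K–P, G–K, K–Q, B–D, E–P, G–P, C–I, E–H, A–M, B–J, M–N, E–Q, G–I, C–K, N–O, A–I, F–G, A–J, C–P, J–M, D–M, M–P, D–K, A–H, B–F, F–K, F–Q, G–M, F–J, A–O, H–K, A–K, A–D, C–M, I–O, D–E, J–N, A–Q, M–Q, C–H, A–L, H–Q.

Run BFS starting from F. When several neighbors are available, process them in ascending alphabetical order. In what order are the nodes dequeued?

F, B, G, J, K, Q, D, I, M, P, A, N, C, H, E, O, L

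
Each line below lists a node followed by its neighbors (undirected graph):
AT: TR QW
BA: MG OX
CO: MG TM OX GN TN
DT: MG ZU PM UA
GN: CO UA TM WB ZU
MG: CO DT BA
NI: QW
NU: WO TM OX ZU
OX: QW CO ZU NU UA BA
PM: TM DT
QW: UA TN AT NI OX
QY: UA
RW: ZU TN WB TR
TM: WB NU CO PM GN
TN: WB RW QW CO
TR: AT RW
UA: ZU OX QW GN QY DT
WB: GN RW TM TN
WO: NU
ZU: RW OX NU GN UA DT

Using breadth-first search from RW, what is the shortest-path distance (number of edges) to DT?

Level 0: RW
Level 1: TN, TR, WB, ZU
Level 2: AT, CO, DT, GN, NU, OX, QW, TM, UA
Level 3: BA, MG, NI, PM, QY, WO
DT first appears at level 2.

2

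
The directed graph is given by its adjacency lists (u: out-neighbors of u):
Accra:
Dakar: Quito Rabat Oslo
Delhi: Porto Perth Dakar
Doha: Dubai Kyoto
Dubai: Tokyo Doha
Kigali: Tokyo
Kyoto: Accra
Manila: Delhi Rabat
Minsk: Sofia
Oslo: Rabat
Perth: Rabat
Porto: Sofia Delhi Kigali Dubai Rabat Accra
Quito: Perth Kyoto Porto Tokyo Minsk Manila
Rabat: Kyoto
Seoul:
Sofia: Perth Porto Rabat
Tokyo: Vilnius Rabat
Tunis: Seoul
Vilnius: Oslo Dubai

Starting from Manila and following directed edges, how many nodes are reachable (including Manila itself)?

17

BFS from Manila visits: Manila, Delhi, Rabat, Porto, Perth, Dakar, Kyoto, Sofia, Kigali, Dubai, Accra, Quito, Oslo, Tokyo, Doha, Minsk, Vilnius
Reachable nodes: 17 of 19 total.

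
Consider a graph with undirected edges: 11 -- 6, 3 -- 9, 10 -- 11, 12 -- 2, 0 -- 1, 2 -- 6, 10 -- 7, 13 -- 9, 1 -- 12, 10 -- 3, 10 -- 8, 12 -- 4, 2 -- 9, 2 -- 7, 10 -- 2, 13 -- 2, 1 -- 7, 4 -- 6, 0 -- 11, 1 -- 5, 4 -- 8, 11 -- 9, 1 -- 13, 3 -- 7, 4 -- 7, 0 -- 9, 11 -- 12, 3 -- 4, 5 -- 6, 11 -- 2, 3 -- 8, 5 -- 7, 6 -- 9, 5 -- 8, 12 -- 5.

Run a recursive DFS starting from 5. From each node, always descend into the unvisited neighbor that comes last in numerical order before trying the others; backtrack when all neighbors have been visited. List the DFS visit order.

Visit 5
5 → 12
12 → 11
11 → 10
10 → 8
8 → 4
4 → 7
7 → 3
3 → 9
9 → 13
13 → 2
2 → 6
13 → 1
1 → 0

5 -> 12 -> 11 -> 10 -> 8 -> 4 -> 7 -> 3 -> 9 -> 13 -> 2 -> 6 -> 1 -> 0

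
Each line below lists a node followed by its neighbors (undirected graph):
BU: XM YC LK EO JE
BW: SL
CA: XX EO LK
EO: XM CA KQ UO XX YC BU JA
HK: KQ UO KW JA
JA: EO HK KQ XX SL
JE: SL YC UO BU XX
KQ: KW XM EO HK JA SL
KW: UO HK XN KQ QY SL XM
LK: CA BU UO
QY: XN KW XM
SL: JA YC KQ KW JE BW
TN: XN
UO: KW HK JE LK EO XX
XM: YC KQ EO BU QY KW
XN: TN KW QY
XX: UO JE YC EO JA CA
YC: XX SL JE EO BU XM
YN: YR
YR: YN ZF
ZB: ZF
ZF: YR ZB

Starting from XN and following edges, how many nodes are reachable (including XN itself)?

BFS from XN visits: XN, TN, QY, KW, XM, UO, SL, KQ, HK, YC, EO, BU, XX, LK, JE, JA, BW, CA
Reachable nodes: 18 of 22 total.

18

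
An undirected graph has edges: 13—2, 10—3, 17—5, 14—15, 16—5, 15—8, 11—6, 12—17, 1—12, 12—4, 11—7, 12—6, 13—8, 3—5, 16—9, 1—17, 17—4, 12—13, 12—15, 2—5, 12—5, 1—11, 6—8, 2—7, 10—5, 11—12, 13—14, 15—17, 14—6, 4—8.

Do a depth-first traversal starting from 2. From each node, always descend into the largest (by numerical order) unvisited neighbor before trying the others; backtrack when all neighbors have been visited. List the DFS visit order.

Visit 2
2 → 13
13 → 14
14 → 15
15 → 17
17 → 12
12 → 11
11 → 7
11 → 6
6 → 8
8 → 4
11 → 1
12 → 5
5 → 16
16 → 9
5 → 10
10 → 3

2 13 14 15 17 12 11 7 6 8 4 1 5 16 9 10 3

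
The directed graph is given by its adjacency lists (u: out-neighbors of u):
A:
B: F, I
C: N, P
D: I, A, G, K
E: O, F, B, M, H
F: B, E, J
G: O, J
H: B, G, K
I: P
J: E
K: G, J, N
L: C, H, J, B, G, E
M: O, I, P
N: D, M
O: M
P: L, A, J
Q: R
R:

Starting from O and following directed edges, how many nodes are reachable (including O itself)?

16

BFS from O visits: O, M, I, P, A, J, L, E, B, C, G, H, F, N, K, D
Reachable nodes: 16 of 18 total.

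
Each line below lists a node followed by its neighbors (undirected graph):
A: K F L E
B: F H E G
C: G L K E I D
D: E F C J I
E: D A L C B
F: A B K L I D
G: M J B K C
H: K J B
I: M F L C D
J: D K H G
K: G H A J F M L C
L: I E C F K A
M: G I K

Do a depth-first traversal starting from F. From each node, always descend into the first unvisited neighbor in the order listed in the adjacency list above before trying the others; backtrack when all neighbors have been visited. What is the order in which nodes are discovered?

F -> A -> K -> G -> M -> I -> L -> E -> D -> C -> J -> H -> B

Visit F
F → A
A → K
K → G
G → M
M → I
I → L
L → E
E → D
D → C
D → J
J → H
H → B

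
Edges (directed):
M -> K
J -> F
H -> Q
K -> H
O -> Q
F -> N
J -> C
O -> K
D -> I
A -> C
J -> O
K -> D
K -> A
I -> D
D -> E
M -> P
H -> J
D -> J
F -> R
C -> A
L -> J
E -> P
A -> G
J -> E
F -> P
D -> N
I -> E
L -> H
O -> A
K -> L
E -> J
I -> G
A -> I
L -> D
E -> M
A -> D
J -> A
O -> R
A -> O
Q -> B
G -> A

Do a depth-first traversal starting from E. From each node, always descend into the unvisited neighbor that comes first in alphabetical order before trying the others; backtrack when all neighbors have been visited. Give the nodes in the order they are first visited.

Visit E
E → J
J → A
A → C
A → D
D → I
I → G
D → N
A → O
O → K
K → H
H → Q
Q → B
K → L
O → R
J → F
F → P
E → M

E J A C D I G N O K H Q B L R F P M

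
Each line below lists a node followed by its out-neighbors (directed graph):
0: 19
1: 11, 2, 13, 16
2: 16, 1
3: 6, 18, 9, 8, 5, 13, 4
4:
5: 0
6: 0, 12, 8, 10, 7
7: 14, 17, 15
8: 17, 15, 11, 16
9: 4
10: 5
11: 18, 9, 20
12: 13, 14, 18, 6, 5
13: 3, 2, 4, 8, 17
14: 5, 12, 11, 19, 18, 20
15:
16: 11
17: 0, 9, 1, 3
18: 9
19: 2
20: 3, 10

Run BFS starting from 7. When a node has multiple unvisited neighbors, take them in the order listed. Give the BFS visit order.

Visit 7; enqueue 14, 17, 15 → queue [14, 17, 15]
Visit 14; enqueue 5, 12, 11, 19, 18, 20 → queue [17, 15, 5, 12, 11, 19, 18, 20]
Visit 17; enqueue 0, 9, 1, 3 → queue [15, 5, 12, 11, 19, 18, 20, 0, 9, 1, 3]
Visit 15 → queue [5, 12, 11, 19, 18, 20, 0, 9, 1, 3]
Visit 5 → queue [12, 11, 19, 18, 20, 0, 9, 1, 3]
Visit 12; enqueue 13, 6 → queue [11, 19, 18, 20, 0, 9, 1, 3, 13, 6]
Visit 11 → queue [19, 18, 20, 0, 9, 1, 3, 13, 6]
Visit 19; enqueue 2 → queue [18, 20, 0, 9, 1, 3, 13, 6, 2]
Visit 18 → queue [20, 0, 9, 1, 3, 13, 6, 2]
Visit 20; enqueue 10 → queue [0, 9, 1, 3, 13, 6, 2, 10]
Visit 0 → queue [9, 1, 3, 13, 6, 2, 10]
Visit 9; enqueue 4 → queue [1, 3, 13, 6, 2, 10, 4]
Visit 1; enqueue 16 → queue [3, 13, 6, 2, 10, 4, 16]
Visit 3; enqueue 8 → queue [13, 6, 2, 10, 4, 16, 8]
Visit 13 → queue [6, 2, 10, 4, 16, 8]
Visit 6 → queue [2, 10, 4, 16, 8]
Visit 2 → queue [10, 4, 16, 8]
Visit 10 → queue [4, 16, 8]
Visit 4 → queue [16, 8]
Visit 16 → queue [8]
Visit 8 → queue []

7 14 17 15 5 12 11 19 18 20 0 9 1 3 13 6 2 10 4 16 8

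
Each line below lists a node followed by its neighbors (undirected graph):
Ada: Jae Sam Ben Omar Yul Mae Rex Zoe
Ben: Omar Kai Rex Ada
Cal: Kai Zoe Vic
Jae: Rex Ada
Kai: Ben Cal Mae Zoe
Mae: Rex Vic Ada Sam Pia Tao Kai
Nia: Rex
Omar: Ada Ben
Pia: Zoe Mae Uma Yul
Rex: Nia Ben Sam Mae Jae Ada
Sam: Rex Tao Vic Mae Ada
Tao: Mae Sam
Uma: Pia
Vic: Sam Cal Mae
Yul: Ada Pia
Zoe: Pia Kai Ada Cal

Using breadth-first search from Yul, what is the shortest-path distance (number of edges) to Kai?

Level 0: Yul
Level 1: Ada, Pia
Level 2: Ben, Jae, Mae, Omar, Rex, Sam, Uma, Zoe
Level 3: Cal, Kai, Nia, Tao, Vic
Kai first appears at level 3.

3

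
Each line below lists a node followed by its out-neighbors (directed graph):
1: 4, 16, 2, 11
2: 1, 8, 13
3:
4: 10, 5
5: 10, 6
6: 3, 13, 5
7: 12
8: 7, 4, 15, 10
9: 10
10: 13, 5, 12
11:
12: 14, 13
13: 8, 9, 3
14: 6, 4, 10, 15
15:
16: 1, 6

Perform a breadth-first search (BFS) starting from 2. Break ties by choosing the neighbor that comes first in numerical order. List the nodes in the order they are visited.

Visit 2; enqueue 1, 8, 13 → queue [1, 8, 13]
Visit 1; enqueue 4, 11, 16 → queue [8, 13, 4, 11, 16]
Visit 8; enqueue 7, 10, 15 → queue [13, 4, 11, 16, 7, 10, 15]
Visit 13; enqueue 3, 9 → queue [4, 11, 16, 7, 10, 15, 3, 9]
Visit 4; enqueue 5 → queue [11, 16, 7, 10, 15, 3, 9, 5]
Visit 11 → queue [16, 7, 10, 15, 3, 9, 5]
Visit 16; enqueue 6 → queue [7, 10, 15, 3, 9, 5, 6]
Visit 7; enqueue 12 → queue [10, 15, 3, 9, 5, 6, 12]
Visit 10 → queue [15, 3, 9, 5, 6, 12]
Visit 15 → queue [3, 9, 5, 6, 12]
Visit 3 → queue [9, 5, 6, 12]
Visit 9 → queue [5, 6, 12]
Visit 5 → queue [6, 12]
Visit 6 → queue [12]
Visit 12; enqueue 14 → queue [14]
Visit 14 → queue []

2, 1, 8, 13, 4, 11, 16, 7, 10, 15, 3, 9, 5, 6, 12, 14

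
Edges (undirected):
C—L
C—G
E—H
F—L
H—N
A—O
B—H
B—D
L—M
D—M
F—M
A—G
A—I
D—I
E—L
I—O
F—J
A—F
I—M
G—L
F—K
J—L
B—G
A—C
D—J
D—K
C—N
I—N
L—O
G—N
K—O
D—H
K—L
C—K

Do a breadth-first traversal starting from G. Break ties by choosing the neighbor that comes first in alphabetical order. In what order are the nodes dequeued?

G A B C L N F I O D H K E J M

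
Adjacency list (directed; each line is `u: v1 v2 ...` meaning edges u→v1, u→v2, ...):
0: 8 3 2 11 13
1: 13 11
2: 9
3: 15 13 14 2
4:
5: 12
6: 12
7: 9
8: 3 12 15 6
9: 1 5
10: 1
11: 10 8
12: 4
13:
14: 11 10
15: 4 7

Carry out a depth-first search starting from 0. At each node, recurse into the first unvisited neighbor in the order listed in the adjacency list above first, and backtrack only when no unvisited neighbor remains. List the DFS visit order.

Visit 0
0 → 8
8 → 3
3 → 15
15 → 4
15 → 7
7 → 9
9 → 1
1 → 13
1 → 11
11 → 10
9 → 5
5 → 12
3 → 14
3 → 2
8 → 6

0 8 3 15 4 7 9 1 13 11 10 5 12 14 2 6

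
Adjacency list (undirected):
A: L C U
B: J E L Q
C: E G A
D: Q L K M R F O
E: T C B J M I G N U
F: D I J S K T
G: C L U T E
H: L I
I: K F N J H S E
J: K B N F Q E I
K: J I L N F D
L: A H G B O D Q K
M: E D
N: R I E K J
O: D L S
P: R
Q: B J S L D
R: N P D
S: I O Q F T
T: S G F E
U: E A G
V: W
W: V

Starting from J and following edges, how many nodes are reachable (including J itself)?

BFS from J visits: J, Q, N, K, I, F, E, B, S, L, D, R, H, T, U, M, G, C, O, A, P
Reachable nodes: 21 of 23 total.

21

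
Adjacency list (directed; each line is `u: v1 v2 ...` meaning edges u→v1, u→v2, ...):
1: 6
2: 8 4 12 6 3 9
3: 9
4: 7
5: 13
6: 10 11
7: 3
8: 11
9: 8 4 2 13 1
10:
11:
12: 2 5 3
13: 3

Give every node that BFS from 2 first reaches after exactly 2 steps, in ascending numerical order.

1, 5, 7, 10, 11, 13

Level 0: 2
Level 1: 3, 4, 6, 8, 9, 12
Level 2: 1, 5, 7, 10, 11, 13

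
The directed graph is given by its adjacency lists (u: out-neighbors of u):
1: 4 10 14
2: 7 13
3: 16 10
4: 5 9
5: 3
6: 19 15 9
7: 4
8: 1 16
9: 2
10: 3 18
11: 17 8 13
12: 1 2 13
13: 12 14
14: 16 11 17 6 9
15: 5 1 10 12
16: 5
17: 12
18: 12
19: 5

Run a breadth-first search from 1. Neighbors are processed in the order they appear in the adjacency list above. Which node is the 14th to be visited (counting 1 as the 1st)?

12

Visit 1; enqueue 4, 10, 14 → queue [4, 10, 14]
Visit 4; enqueue 5, 9 → queue [10, 14, 5, 9]
Visit 10; enqueue 3, 18 → queue [14, 5, 9, 3, 18]
Visit 14; enqueue 16, 11, 17, 6 → queue [5, 9, 3, 18, 16, 11, 17, 6]
Visit 5 → queue [9, 3, 18, 16, 11, 17, 6]
Visit 9; enqueue 2 → queue [3, 18, 16, 11, 17, 6, 2]
Visit 3 → queue [18, 16, 11, 17, 6, 2]
Visit 18; enqueue 12 → queue [16, 11, 17, 6, 2, 12]
Visit 16 → queue [11, 17, 6, 2, 12]
Visit 11; enqueue 8, 13 → queue [17, 6, 2, 12, 8, 13]
Visit 17 → queue [6, 2, 12, 8, 13]
Visit 6; enqueue 19, 15 → queue [2, 12, 8, 13, 19, 15]
Visit 2; enqueue 7 → queue [12, 8, 13, 19, 15, 7]
Visit 12 → queue [8, 13, 19, 15, 7]
Visit 8 → queue [13, 19, 15, 7]
Visit 13 → queue [19, 15, 7]
Visit 19 → queue [15, 7]
Visit 15 → queue [7]
Visit 7 → queue []

Visit order: 1, 4, 10, 14, 5, 9, 3, 18, 16, 11, 17, 6, 2, 12, 8, 13, 19, 15, 7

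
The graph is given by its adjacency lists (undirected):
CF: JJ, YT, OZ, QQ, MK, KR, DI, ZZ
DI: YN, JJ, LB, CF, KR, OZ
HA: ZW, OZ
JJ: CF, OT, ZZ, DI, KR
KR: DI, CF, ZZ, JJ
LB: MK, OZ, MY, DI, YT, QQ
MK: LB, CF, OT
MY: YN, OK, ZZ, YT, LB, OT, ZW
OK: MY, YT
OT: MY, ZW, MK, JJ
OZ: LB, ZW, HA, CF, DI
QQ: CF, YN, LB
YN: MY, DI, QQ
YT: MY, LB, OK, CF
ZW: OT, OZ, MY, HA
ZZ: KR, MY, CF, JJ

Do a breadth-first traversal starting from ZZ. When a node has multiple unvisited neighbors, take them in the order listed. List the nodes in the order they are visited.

Visit ZZ; enqueue KR, MY, CF, JJ → queue [KR, MY, CF, JJ]
Visit KR; enqueue DI → queue [MY, CF, JJ, DI]
Visit MY; enqueue YN, OK, YT, LB, OT, ZW → queue [CF, JJ, DI, YN, OK, YT, LB, OT, ZW]
Visit CF; enqueue OZ, QQ, MK → queue [JJ, DI, YN, OK, YT, LB, OT, ZW, OZ, QQ, MK]
Visit JJ → queue [DI, YN, OK, YT, LB, OT, ZW, OZ, QQ, MK]
Visit DI → queue [YN, OK, YT, LB, OT, ZW, OZ, QQ, MK]
Visit YN → queue [OK, YT, LB, OT, ZW, OZ, QQ, MK]
Visit OK → queue [YT, LB, OT, ZW, OZ, QQ, MK]
Visit YT → queue [LB, OT, ZW, OZ, QQ, MK]
Visit LB → queue [OT, ZW, OZ, QQ, MK]
Visit OT → queue [ZW, OZ, QQ, MK]
Visit ZW; enqueue HA → queue [OZ, QQ, MK, HA]
Visit OZ → queue [QQ, MK, HA]
Visit QQ → queue [MK, HA]
Visit MK → queue [HA]
Visit HA → queue []

ZZ, KR, MY, CF, JJ, DI, YN, OK, YT, LB, OT, ZW, OZ, QQ, MK, HA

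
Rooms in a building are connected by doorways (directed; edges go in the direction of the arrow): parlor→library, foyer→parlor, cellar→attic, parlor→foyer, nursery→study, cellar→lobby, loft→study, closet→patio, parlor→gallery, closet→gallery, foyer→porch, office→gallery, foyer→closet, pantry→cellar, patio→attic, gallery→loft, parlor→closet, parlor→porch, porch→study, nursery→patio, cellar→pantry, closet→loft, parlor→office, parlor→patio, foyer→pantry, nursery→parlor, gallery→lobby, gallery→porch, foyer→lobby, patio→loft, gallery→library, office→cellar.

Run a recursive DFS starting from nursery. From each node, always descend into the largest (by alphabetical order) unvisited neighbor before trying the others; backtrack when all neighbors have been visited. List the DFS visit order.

Visit nursery
nursery → study
nursery → patio
patio → loft
patio → attic
nursery → parlor
parlor → porch
parlor → office
office → gallery
gallery → lobby
gallery → library
office → cellar
cellar → pantry
parlor → foyer
foyer → closet

nursery → study → patio → loft → attic → parlor → porch → office → gallery → lobby → library → cellar → pantry → foyer → closet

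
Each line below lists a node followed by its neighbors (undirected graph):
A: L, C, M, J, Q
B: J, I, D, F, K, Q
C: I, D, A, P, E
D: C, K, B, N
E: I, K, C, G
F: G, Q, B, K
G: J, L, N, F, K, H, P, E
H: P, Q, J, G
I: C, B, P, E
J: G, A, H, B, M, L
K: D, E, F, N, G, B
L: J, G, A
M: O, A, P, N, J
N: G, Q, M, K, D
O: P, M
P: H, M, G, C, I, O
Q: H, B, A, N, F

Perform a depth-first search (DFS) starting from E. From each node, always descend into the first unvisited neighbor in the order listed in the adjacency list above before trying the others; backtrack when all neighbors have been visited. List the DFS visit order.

Visit E
E → I
I → C
C → D
D → K
K → F
F → G
G → J
J → A
A → L
A → M
M → O
O → P
P → H
H → Q
Q → B
Q → N

E → I → C → D → K → F → G → J → A → L → M → O → P → H → Q → B → N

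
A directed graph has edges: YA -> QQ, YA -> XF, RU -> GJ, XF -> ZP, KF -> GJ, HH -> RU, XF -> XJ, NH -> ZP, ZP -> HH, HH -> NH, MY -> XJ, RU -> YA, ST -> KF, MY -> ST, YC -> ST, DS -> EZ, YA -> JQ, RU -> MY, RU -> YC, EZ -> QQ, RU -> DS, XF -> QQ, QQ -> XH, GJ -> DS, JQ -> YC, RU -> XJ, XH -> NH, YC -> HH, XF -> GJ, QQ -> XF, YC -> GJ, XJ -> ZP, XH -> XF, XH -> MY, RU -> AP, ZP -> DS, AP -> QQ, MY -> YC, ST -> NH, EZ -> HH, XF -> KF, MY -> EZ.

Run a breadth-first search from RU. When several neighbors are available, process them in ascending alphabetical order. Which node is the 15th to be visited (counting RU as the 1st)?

HH

Visit RU; enqueue AP, DS, GJ, MY, XJ, YA, YC → queue [AP, DS, GJ, MY, XJ, YA, YC]
Visit AP; enqueue QQ → queue [DS, GJ, MY, XJ, YA, YC, QQ]
Visit DS; enqueue EZ → queue [GJ, MY, XJ, YA, YC, QQ, EZ]
Visit GJ → queue [MY, XJ, YA, YC, QQ, EZ]
Visit MY; enqueue ST → queue [XJ, YA, YC, QQ, EZ, ST]
Visit XJ; enqueue ZP → queue [YA, YC, QQ, EZ, ST, ZP]
Visit YA; enqueue JQ, XF → queue [YC, QQ, EZ, ST, ZP, JQ, XF]
Visit YC; enqueue HH → queue [QQ, EZ, ST, ZP, JQ, XF, HH]
Visit QQ; enqueue XH → queue [EZ, ST, ZP, JQ, XF, HH, XH]
Visit EZ → queue [ST, ZP, JQ, XF, HH, XH]
Visit ST; enqueue KF, NH → queue [ZP, JQ, XF, HH, XH, KF, NH]
Visit ZP → queue [JQ, XF, HH, XH, KF, NH]
Visit JQ → queue [XF, HH, XH, KF, NH]
Visit XF → queue [HH, XH, KF, NH]
Visit HH → queue [XH, KF, NH]
Visit XH → queue [KF, NH]
Visit KF → queue [NH]
Visit NH → queue []

Visit order: RU, AP, DS, GJ, MY, XJ, YA, YC, QQ, EZ, ST, ZP, JQ, XF, HH, XH, KF, NH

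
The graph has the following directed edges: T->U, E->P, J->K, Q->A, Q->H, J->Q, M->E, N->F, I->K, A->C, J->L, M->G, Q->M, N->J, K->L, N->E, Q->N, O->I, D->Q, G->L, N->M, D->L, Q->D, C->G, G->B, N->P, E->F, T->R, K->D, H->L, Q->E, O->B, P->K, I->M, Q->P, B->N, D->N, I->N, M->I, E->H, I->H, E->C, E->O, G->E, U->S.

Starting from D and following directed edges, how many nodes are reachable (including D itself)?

17

BFS from D visits: D, Q, N, L, P, M, H, E, A, J, F, K, I, G, O, C, B
Reachable nodes: 17 of 21 total.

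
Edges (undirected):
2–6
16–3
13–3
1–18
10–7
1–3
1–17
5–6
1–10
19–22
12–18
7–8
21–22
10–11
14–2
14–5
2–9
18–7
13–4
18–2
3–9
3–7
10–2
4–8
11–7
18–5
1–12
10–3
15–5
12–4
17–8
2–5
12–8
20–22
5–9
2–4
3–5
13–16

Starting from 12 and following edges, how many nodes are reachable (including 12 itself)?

18

BFS from 12 visits: 12, 18, 8, 4, 1, 7, 5, 2, 17, 13, 10, 3, 11, 15, 14, 9, 6, 16
Reachable nodes: 18 of 22 total.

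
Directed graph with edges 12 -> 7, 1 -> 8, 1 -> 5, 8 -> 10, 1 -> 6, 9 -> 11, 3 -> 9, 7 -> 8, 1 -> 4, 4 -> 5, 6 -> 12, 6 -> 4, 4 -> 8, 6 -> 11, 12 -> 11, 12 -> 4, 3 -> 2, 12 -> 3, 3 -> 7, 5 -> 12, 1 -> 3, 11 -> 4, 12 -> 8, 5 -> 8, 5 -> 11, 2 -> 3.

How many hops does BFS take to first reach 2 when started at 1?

Level 0: 1
Level 1: 3, 4, 5, 6, 8
Level 2: 2, 7, 9, 10, 11, 12
2 first appears at level 2.

2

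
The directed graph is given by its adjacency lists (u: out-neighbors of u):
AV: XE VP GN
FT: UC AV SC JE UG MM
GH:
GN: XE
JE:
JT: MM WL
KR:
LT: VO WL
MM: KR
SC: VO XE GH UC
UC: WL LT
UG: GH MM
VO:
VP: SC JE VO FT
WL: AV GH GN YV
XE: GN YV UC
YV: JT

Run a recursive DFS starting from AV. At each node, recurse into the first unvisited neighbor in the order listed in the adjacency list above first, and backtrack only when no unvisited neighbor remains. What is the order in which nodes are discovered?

Visit AV
AV → XE
XE → GN
XE → YV
YV → JT
JT → MM
MM → KR
JT → WL
WL → GH
XE → UC
UC → LT
LT → VO
AV → VP
VP → SC
VP → JE
VP → FT
FT → UG

AV -> XE -> GN -> YV -> JT -> MM -> KR -> WL -> GH -> UC -> LT -> VO -> VP -> SC -> JE -> FT -> UG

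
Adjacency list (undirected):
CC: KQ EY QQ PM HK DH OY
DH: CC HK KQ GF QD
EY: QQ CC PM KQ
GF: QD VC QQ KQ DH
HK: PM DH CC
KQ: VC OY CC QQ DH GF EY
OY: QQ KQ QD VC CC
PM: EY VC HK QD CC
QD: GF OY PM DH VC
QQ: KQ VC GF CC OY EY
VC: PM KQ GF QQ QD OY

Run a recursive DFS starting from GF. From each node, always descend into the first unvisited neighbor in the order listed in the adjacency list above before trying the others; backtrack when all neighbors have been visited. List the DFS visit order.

Visit GF
GF → QD
QD → OY
OY → QQ
QQ → KQ
KQ → VC
VC → PM
PM → EY
EY → CC
CC → HK
HK → DH

GF → QD → OY → QQ → KQ → VC → PM → EY → CC → HK → DH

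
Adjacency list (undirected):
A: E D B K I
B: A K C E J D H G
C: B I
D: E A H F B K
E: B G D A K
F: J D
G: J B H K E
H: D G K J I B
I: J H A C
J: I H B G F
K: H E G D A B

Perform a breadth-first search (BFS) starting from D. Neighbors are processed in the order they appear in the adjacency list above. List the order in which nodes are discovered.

D E A H F B K G I J C

Visit D; enqueue E, A, H, F, B, K → queue [E, A, H, F, B, K]
Visit E; enqueue G → queue [A, H, F, B, K, G]
Visit A; enqueue I → queue [H, F, B, K, G, I]
Visit H; enqueue J → queue [F, B, K, G, I, J]
Visit F → queue [B, K, G, I, J]
Visit B; enqueue C → queue [K, G, I, J, C]
Visit K → queue [G, I, J, C]
Visit G → queue [I, J, C]
Visit I → queue [J, C]
Visit J → queue [C]
Visit C → queue []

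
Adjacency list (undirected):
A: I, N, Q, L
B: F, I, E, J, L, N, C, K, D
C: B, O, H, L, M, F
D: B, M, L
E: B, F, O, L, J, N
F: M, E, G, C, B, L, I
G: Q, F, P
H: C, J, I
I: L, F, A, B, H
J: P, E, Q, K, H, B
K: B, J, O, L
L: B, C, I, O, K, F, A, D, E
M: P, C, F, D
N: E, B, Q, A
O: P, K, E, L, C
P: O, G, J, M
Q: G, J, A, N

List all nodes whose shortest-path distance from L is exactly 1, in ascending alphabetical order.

Level 0: L
Level 1: A, B, C, D, E, F, I, K, O
Level 2: G, H, J, M, N, P, Q

A, B, C, D, E, F, I, K, O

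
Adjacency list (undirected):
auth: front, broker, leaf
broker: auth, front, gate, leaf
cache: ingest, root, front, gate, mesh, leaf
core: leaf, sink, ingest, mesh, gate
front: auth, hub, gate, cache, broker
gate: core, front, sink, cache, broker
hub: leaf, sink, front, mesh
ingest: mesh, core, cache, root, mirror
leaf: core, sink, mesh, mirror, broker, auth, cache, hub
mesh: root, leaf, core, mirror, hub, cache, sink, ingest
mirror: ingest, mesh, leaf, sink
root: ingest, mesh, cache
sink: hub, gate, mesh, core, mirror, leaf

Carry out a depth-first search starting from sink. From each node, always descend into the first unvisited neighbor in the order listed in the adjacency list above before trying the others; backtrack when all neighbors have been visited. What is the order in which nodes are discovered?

Visit sink
sink → hub
hub → leaf
leaf → core
core → ingest
ingest → mesh
mesh → root
root → cache
cache → front
front → auth
auth → broker
broker → gate
mesh → mirror

sink → hub → leaf → core → ingest → mesh → root → cache → front → auth → broker → gate → mirror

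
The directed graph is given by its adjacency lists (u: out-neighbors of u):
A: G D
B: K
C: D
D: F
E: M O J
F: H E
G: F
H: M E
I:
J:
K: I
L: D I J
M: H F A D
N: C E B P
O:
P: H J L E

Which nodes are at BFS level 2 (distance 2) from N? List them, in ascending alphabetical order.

D, H, J, K, L, M, O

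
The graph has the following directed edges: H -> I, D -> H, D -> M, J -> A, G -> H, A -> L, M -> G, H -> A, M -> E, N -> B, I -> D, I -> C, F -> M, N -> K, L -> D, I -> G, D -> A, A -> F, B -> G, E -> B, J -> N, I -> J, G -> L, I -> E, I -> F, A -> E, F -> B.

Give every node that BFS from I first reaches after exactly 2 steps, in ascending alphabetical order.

A, B, H, L, M, N

Level 0: I
Level 1: C, D, E, F, G, J
Level 2: A, B, H, L, M, N
Level 3: K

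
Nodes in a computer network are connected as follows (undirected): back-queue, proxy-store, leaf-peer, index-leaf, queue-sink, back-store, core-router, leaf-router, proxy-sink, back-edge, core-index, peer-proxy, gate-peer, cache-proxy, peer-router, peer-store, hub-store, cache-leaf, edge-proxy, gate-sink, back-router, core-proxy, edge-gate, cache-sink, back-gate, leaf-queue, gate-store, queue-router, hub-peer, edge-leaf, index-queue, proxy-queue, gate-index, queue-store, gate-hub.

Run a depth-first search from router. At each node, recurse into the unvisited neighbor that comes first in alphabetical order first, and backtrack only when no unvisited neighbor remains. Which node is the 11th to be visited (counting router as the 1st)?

Visit router
router → back
back → edge
edge → gate
gate → hub
hub → peer
peer → leaf
leaf → cache
cache → proxy
proxy → core
core → index
index → queue
queue → sink
queue → store

Visit order: router, back, edge, gate, hub, peer, leaf, cache, proxy, core, index, queue, sink, store

index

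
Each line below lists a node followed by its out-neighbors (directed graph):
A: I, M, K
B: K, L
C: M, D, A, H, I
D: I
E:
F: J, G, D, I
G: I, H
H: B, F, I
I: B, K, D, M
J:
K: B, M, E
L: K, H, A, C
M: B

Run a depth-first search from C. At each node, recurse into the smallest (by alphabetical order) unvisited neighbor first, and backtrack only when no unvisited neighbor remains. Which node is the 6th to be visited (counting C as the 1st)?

Visit C
C → A
A → I
I → B
B → K
K → E
K → M
B → L
L → H
H → F
F → D
F → G
F → J

Visit order: C, A, I, B, K, E, M, L, H, F, D, G, J

E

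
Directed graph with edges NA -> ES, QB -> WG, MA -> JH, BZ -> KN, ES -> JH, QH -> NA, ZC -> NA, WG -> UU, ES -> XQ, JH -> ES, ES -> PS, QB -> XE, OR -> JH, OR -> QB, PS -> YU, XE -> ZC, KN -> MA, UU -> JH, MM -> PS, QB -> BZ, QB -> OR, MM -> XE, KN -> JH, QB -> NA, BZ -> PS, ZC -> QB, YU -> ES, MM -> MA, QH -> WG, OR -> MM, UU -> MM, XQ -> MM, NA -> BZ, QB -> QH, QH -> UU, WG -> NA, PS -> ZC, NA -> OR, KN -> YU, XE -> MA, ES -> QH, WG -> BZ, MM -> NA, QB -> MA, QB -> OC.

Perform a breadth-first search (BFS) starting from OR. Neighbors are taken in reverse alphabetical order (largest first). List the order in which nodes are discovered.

Visit OR; enqueue QB, MM, JH → queue [QB, MM, JH]
Visit QB; enqueue XE, WG, QH, OC, NA, MA, BZ → queue [MM, JH, XE, WG, QH, OC, NA, MA, BZ]
Visit MM; enqueue PS → queue [JH, XE, WG, QH, OC, NA, MA, BZ, PS]
Visit JH; enqueue ES → queue [XE, WG, QH, OC, NA, MA, BZ, PS, ES]
Visit XE; enqueue ZC → queue [WG, QH, OC, NA, MA, BZ, PS, ES, ZC]
Visit WG; enqueue UU → queue [QH, OC, NA, MA, BZ, PS, ES, ZC, UU]
Visit QH → queue [OC, NA, MA, BZ, PS, ES, ZC, UU]
Visit OC → queue [NA, MA, BZ, PS, ES, ZC, UU]
Visit NA → queue [MA, BZ, PS, ES, ZC, UU]
Visit MA → queue [BZ, PS, ES, ZC, UU]
Visit BZ; enqueue KN → queue [PS, ES, ZC, UU, KN]
Visit PS; enqueue YU → queue [ES, ZC, UU, KN, YU]
Visit ES; enqueue XQ → queue [ZC, UU, KN, YU, XQ]
Visit ZC → queue [UU, KN, YU, XQ]
Visit UU → queue [KN, YU, XQ]
Visit KN → queue [YU, XQ]
Visit YU → queue [XQ]
Visit XQ → queue []

OR → QB → MM → JH → XE → WG → QH → OC → NA → MA → BZ → PS → ES → ZC → UU → KN → YU → XQ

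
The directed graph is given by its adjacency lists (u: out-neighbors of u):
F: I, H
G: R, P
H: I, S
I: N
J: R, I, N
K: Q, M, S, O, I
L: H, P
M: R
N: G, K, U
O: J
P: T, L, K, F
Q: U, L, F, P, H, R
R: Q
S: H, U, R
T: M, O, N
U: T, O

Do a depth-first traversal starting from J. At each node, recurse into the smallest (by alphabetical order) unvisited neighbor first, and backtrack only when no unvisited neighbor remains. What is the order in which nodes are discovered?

J, I, N, G, P, F, H, S, R, Q, L, U, O, T, M, K

Visit J
J → I
I → N
N → G
G → P
P → F
F → H
H → S
S → R
R → Q
Q → L
Q → U
U → O
U → T
T → M
P → K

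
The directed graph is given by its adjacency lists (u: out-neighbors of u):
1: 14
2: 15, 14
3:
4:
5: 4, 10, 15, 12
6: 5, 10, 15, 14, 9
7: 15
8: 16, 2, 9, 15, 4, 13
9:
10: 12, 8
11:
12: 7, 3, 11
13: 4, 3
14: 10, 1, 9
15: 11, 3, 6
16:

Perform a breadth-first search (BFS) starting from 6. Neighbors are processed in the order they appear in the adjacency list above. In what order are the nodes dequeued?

Visit 6; enqueue 5, 10, 15, 14, 9 → queue [5, 10, 15, 14, 9]
Visit 5; enqueue 4, 12 → queue [10, 15, 14, 9, 4, 12]
Visit 10; enqueue 8 → queue [15, 14, 9, 4, 12, 8]
Visit 15; enqueue 11, 3 → queue [14, 9, 4, 12, 8, 11, 3]
Visit 14; enqueue 1 → queue [9, 4, 12, 8, 11, 3, 1]
Visit 9 → queue [4, 12, 8, 11, 3, 1]
Visit 4 → queue [12, 8, 11, 3, 1]
Visit 12; enqueue 7 → queue [8, 11, 3, 1, 7]
Visit 8; enqueue 16, 2, 13 → queue [11, 3, 1, 7, 16, 2, 13]
Visit 11 → queue [3, 1, 7, 16, 2, 13]
Visit 3 → queue [1, 7, 16, 2, 13]
Visit 1 → queue [7, 16, 2, 13]
Visit 7 → queue [16, 2, 13]
Visit 16 → queue [2, 13]
Visit 2 → queue [13]
Visit 13 → queue []

6 -> 5 -> 10 -> 15 -> 14 -> 9 -> 4 -> 12 -> 8 -> 11 -> 3 -> 1 -> 7 -> 16 -> 2 -> 13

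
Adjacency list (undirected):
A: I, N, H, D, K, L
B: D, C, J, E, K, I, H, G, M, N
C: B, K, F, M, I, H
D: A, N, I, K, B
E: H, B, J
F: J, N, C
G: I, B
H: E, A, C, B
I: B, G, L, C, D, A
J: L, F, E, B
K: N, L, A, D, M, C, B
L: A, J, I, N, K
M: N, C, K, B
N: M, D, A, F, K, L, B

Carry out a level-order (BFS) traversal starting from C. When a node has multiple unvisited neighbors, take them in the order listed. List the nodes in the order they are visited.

C → B → K → F → M → I → H → D → J → E → G → N → L → A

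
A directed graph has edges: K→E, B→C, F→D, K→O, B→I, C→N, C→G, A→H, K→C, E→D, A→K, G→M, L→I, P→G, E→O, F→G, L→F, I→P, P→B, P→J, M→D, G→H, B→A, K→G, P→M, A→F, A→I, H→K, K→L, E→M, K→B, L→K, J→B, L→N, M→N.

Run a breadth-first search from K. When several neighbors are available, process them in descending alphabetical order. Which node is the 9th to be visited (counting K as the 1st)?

I

Visit K; enqueue O, L, G, E, C, B → queue [O, L, G, E, C, B]
Visit O → queue [L, G, E, C, B]
Visit L; enqueue N, I, F → queue [G, E, C, B, N, I, F]
Visit G; enqueue M, H → queue [E, C, B, N, I, F, M, H]
Visit E; enqueue D → queue [C, B, N, I, F, M, H, D]
Visit C → queue [B, N, I, F, M, H, D]
Visit B; enqueue A → queue [N, I, F, M, H, D, A]
Visit N → queue [I, F, M, H, D, A]
Visit I; enqueue P → queue [F, M, H, D, A, P]
Visit F → queue [M, H, D, A, P]
Visit M → queue [H, D, A, P]
Visit H → queue [D, A, P]
Visit D → queue [A, P]
Visit A → queue [P]
Visit P; enqueue J → queue [J]
Visit J → queue []

Visit order: K, O, L, G, E, C, B, N, I, F, M, H, D, A, P, J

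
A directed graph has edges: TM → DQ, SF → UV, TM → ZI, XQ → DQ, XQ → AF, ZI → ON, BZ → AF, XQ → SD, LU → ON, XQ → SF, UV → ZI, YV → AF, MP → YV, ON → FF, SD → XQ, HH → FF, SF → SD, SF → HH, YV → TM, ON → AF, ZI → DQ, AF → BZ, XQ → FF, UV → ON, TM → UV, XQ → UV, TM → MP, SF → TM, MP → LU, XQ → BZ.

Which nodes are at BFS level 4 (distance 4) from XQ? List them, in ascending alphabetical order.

LU, YV

Level 0: XQ
Level 1: AF, BZ, DQ, FF, SD, SF, UV
Level 2: HH, ON, TM, ZI
Level 3: MP
Level 4: LU, YV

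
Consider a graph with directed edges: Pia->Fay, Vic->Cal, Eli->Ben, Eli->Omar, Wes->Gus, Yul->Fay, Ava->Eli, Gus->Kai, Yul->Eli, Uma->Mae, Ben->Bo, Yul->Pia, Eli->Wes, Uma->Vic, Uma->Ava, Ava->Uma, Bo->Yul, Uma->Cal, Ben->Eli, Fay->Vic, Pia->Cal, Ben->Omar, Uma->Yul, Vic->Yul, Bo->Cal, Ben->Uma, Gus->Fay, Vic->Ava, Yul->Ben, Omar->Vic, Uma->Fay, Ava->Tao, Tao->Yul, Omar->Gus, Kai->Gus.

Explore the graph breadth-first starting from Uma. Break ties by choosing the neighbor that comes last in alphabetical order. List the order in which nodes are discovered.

Visit Uma; enqueue Yul, Vic, Mae, Fay, Cal, Ava → queue [Yul, Vic, Mae, Fay, Cal, Ava]
Visit Yul; enqueue Pia, Eli, Ben → queue [Vic, Mae, Fay, Cal, Ava, Pia, Eli, Ben]
Visit Vic → queue [Mae, Fay, Cal, Ava, Pia, Eli, Ben]
Visit Mae → queue [Fay, Cal, Ava, Pia, Eli, Ben]
Visit Fay → queue [Cal, Ava, Pia, Eli, Ben]
Visit Cal → queue [Ava, Pia, Eli, Ben]
Visit Ava; enqueue Tao → queue [Pia, Eli, Ben, Tao]
Visit Pia → queue [Eli, Ben, Tao]
Visit Eli; enqueue Wes, Omar → queue [Ben, Tao, Wes, Omar]
Visit Ben; enqueue Bo → queue [Tao, Wes, Omar, Bo]
Visit Tao → queue [Wes, Omar, Bo]
Visit Wes; enqueue Gus → queue [Omar, Bo, Gus]
Visit Omar → queue [Bo, Gus]
Visit Bo → queue [Gus]
Visit Gus; enqueue Kai → queue [Kai]
Visit Kai → queue []

Uma Yul Vic Mae Fay Cal Ava Pia Eli Ben Tao Wes Omar Bo Gus Kai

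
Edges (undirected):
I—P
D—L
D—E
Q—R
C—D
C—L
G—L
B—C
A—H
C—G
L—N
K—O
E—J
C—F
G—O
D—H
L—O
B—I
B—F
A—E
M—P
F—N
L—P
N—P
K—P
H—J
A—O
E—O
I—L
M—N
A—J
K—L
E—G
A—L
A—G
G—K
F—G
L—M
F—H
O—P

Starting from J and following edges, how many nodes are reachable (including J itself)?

BFS from J visits: J, H, E, A, F, D, O, G, L, N, C, B, P, K, M, I
Reachable nodes: 16 of 18 total.

16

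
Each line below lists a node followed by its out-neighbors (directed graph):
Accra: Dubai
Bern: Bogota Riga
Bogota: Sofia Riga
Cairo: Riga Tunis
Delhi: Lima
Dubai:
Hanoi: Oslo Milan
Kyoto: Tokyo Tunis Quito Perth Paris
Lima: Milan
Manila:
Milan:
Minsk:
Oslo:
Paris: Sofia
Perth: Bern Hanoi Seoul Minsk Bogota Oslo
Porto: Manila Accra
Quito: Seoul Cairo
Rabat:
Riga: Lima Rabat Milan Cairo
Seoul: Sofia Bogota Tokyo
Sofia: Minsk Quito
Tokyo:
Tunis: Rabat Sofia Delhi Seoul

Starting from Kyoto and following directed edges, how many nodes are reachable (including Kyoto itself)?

19

BFS from Kyoto visits: Kyoto, Tokyo, Tunis, Quito, Perth, Paris, Rabat, Sofia, Delhi, Seoul, Cairo, Bern, Hanoi, Minsk, Bogota, Oslo, Lima, Riga, Milan
Reachable nodes: 19 of 23 total.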